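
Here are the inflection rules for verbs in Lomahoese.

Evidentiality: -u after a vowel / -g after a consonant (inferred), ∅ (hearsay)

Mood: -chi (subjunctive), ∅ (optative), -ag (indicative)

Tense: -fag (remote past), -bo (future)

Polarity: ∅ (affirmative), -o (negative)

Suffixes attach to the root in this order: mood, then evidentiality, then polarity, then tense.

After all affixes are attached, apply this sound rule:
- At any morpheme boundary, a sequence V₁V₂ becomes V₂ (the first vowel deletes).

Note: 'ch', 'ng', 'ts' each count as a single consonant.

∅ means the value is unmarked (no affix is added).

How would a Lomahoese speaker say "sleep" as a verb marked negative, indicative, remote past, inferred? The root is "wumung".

Attach mood indicative -ag → wumungag.
Attach evidentiality inferred -g (after consonant 'g') → wumungagg.
Attach polarity negative -o → wumungaggo.
Attach tense remote past -fag → wumungaggofag.
Vowel deletion: no change.

wumungaggofag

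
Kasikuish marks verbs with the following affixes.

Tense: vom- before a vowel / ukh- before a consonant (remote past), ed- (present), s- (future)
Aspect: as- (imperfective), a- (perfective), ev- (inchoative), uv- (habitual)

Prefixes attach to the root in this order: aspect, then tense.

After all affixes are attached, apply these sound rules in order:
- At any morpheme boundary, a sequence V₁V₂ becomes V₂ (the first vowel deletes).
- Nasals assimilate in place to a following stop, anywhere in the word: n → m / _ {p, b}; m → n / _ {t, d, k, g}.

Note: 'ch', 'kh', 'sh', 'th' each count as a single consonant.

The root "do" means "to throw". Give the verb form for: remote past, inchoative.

vomevdo

Attach aspect inchoative ev- → evdo.
Attach tense remote past vom- (before vowel 'e') → vomevdo.
Vowel deletion: no change.
Nasal assimilation: no change.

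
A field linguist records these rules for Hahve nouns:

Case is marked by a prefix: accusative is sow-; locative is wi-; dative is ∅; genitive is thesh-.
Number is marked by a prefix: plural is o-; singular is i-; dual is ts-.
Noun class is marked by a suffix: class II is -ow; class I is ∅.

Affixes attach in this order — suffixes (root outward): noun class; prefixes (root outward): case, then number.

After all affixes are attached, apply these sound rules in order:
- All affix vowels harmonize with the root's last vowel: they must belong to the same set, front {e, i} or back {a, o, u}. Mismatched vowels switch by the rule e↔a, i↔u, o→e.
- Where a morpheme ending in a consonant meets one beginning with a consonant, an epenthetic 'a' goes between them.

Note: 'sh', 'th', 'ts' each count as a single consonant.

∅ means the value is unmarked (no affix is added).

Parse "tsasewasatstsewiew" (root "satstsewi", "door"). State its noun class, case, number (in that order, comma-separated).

class II, accusative, dual

Segment: ts-sow-satstsewi-ow.
noun class: -ow → class II.
case: sow- → accusative.
number: ts- → dual.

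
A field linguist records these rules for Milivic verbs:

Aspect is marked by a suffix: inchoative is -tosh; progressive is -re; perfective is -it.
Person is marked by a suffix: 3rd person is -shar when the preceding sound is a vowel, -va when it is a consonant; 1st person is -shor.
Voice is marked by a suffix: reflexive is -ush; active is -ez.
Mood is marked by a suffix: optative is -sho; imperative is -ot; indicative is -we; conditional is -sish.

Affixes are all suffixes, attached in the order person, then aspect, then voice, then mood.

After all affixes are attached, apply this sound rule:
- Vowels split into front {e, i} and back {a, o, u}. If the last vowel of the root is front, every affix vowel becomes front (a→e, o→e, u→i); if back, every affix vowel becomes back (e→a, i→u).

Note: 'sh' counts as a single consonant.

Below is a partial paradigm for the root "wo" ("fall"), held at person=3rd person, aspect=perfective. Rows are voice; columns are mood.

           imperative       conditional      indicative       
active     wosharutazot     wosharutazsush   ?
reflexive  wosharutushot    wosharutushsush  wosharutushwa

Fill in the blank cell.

Attach person 3rd person -shar (after vowel 'o') → woshar.
Attach aspect perfective -it → wosharit.
Attach voice active -ez → wosharitez.
Attach mood indicative -we → wosharitezwe.
Apply vowel harmony: wosharitezwe → wosharutazwa.

wosharutazwa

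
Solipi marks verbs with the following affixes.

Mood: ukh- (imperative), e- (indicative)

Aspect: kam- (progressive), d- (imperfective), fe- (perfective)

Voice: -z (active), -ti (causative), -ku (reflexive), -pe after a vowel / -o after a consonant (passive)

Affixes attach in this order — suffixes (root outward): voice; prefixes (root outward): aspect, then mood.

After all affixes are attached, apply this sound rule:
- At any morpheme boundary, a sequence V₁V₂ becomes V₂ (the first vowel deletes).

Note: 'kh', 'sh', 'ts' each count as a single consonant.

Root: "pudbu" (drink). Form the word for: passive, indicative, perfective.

Attach aspect perfective fe- → fepudbu.
Attach mood indicative e- → efepudbu.
Attach voice passive -pe (after vowel 'u') → efepudbupe.
Vowel deletion: no change.

efepudbupe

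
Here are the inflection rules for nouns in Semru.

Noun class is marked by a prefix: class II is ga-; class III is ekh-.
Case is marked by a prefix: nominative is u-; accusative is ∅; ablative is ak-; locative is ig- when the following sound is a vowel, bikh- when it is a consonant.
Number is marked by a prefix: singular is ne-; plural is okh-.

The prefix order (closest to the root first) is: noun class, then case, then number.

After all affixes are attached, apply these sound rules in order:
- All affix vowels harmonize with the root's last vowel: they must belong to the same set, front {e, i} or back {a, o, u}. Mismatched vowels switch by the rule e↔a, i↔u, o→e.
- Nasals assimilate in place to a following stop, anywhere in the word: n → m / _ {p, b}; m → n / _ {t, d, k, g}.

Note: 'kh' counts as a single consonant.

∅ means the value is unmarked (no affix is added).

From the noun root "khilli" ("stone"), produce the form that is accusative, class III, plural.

ekhekhkhilli

Attach noun class class III ekh- → ekhkhilli.
case = accusative: zero marking, form stays ekhkhilli.
Attach number plural okh- → okhekhkhilli.
Apply vowel harmony: okhekhkhilli → ekhekhkhilli.
Nasal assimilation: no change.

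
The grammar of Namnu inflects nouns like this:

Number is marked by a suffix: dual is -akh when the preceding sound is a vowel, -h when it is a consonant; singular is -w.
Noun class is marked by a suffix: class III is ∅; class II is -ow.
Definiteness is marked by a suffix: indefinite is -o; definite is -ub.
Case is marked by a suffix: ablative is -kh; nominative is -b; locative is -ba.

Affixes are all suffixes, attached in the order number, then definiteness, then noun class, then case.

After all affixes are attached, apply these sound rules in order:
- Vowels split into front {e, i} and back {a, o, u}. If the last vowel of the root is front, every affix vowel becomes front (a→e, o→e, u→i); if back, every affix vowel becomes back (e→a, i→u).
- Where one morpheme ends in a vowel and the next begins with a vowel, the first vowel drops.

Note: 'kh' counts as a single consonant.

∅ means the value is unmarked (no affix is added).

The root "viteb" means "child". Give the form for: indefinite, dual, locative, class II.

Attach number dual -h (after consonant 'b') → vitebh.
Attach definiteness indefinite -o → vitebho.
Attach noun class class II -ow → vitebhoow.
Attach case locative -ba → vitebhoowba.
Apply vowel harmony: vitebhoowba → vitebheewbe.
Apply vowel deletion: vitebheewbe → vitebhewbe.

vitebhewbe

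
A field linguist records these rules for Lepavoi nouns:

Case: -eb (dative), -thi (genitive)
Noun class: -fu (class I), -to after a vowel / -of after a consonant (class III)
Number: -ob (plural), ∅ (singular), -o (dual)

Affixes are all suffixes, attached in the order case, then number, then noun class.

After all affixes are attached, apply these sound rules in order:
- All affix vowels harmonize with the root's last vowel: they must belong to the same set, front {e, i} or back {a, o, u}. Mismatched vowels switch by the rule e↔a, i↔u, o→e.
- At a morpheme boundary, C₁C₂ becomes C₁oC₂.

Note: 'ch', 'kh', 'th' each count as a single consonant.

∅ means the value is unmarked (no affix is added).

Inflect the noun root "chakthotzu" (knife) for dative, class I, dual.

Attach case dative -eb → chakthotzueb.
Attach number dual -o → chakthotzuebo.
Attach noun class class I -fu → chakthotzuebofu.
Apply vowel harmony: chakthotzuebofu → chakthotzuabofu.
Epenthesis: no change.

chakthotzuabofu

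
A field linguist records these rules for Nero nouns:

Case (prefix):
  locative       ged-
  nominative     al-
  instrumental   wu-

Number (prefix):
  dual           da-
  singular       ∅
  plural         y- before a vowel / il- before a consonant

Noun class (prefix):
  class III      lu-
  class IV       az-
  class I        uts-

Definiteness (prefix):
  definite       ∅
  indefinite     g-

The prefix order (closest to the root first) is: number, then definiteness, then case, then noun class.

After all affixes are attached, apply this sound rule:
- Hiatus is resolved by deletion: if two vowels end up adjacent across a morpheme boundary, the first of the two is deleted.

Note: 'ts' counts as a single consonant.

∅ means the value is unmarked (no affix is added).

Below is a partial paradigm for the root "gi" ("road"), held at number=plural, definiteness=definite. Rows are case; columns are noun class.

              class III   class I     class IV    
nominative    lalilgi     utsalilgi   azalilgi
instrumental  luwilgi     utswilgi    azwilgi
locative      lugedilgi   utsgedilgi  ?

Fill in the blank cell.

Attach number plural il- (before consonant 'g') → ilgi.
definiteness = definite: zero marking, form stays ilgi.
Attach case locative ged- → gedilgi.
Attach noun class class IV az- → azgedilgi.
Vowel deletion: no change.

azgedilgi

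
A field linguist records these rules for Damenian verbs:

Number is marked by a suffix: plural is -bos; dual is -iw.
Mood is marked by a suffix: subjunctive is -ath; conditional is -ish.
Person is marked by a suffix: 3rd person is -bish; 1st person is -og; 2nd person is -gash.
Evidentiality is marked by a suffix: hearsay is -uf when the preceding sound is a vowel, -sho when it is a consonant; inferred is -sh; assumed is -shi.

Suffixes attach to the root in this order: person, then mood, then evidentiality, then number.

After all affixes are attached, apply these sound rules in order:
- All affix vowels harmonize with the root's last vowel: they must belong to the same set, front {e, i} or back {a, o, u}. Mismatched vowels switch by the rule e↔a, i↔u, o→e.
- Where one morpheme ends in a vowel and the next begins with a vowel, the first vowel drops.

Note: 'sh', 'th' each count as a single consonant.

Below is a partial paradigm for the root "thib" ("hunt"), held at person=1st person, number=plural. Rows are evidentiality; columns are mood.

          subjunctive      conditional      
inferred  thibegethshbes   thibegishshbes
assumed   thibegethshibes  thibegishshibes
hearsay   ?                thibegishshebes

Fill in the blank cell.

thibegethshebes

Attach person 1st person -og → thibog.
Attach mood subjunctive -ath → thibogath.
Attach evidentiality hearsay -sho (after consonant 'th') → thibogathsho.
Attach number plural -bos → thibogathshobos.
Apply vowel harmony: thibogathshobos → thibegethshebes.
Vowel deletion: no change.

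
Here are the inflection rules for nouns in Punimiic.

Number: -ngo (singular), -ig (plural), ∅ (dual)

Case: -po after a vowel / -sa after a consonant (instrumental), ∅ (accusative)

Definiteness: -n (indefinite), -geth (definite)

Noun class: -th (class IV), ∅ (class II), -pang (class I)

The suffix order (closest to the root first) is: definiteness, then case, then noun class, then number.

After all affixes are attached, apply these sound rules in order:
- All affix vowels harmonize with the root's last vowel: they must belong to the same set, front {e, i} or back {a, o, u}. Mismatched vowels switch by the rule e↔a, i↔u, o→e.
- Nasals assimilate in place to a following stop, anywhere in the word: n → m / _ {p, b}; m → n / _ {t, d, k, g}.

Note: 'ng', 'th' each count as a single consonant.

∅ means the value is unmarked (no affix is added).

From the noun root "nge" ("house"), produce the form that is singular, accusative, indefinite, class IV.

ngenthnge

Attach definiteness indefinite -n → ngen.
case = accusative: zero marking, form stays ngen.
Attach noun class class IV -th → ngenth.
Attach number singular -ngo → ngenthngo.
Apply vowel harmony: ngenthngo → ngenthnge.
Nasal assimilation: no change.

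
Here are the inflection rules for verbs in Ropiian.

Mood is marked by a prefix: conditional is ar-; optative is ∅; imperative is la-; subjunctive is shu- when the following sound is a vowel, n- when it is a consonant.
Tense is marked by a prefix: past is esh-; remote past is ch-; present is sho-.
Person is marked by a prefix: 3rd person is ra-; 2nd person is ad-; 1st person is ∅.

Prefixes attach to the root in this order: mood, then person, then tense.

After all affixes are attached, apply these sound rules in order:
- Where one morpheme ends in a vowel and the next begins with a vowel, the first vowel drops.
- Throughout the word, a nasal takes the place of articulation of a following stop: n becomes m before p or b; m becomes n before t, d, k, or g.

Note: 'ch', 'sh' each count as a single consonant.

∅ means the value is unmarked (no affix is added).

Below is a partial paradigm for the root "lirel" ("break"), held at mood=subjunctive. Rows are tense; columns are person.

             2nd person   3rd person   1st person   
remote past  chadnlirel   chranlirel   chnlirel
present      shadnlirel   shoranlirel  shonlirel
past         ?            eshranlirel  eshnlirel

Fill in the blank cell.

eshadnlirel

Attach mood subjunctive n- (before consonant 'l') → nlirel.
Attach person 2nd person ad- → adnlirel.
Attach tense past esh- → eshadnlirel.
Vowel deletion: no change.
Nasal assimilation: no change.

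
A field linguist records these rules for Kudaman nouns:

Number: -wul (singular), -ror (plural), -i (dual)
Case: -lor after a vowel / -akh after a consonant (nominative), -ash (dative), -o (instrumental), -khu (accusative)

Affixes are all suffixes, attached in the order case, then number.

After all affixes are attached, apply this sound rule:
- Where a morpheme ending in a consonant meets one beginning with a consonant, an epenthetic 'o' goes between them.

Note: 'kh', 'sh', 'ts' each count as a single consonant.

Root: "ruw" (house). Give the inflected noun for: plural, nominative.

Attach case nominative -akh (after consonant 'w') → ruwakh.
Attach number plural -ror → ruwakhror.
Apply epenthesis: ruwakhror → ruwakhoror.

ruwakhoror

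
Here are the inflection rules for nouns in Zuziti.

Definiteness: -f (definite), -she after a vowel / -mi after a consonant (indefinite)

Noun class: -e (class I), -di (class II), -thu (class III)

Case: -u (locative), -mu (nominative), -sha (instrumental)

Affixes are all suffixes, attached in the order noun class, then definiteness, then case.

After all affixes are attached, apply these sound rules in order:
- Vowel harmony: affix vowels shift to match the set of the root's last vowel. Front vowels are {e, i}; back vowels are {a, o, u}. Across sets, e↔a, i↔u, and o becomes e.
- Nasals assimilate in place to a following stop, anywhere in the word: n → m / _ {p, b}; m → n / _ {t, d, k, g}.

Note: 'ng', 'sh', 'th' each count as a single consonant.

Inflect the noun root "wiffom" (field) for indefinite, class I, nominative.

Attach noun class class I -e → wiffome.
Attach definiteness indefinite -she (after vowel 'e') → wiffomeshe.
Attach case nominative -mu → wiffomeshemu.
Apply vowel harmony: wiffomeshemu → wiffomashamu.
Nasal assimilation: no change.

wiffomashamu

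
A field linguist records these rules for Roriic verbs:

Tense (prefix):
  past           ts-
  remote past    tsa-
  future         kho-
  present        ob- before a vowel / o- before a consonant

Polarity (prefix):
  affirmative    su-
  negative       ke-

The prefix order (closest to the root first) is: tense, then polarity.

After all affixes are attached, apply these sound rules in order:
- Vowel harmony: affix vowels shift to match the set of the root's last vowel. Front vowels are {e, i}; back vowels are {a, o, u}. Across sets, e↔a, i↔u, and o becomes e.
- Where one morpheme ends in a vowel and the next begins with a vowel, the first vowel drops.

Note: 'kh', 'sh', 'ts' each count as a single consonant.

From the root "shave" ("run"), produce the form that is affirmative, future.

sikheshave

Attach tense future kho- → khoshave.
Attach polarity affirmative su- → sukhoshave.
Apply vowel harmony: sukhoshave → sikheshave.
Vowel deletion: no change.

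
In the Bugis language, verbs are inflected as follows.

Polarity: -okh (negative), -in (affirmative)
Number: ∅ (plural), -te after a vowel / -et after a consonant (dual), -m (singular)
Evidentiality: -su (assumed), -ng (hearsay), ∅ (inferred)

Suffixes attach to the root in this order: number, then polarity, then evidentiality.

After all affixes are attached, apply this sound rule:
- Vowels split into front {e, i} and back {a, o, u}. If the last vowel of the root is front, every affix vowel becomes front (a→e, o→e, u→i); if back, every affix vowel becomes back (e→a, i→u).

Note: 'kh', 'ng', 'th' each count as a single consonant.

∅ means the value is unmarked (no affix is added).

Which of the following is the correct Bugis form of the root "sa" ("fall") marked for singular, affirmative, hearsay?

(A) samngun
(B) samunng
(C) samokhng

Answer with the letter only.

Attach number singular -m → sam.
Attach polarity affirmative -in → samin.
Attach evidentiality hearsay -ng → saminng.
Apply vowel harmony: saminng → samunng.
So the correct form is samunng, option (B).
(C) samokhng is wrong: it uses negative instead of affirmative for polarity.
(A) samngun is wrong: it has the affixes in the wrong order.

B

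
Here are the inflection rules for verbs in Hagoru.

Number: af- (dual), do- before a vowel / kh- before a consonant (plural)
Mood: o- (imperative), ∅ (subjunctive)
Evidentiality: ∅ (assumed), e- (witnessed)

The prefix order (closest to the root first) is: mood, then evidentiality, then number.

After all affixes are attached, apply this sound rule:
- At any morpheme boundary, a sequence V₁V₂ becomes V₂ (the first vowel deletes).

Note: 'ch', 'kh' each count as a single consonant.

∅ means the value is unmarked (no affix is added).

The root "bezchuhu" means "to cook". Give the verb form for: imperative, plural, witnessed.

Attach mood imperative o- → obezchuhu.
Attach evidentiality witnessed e- → eobezchuhu.
Attach number plural do- (before vowel 'e') → doeobezchuhu.
Apply vowel deletion: doeobezchuhu → dobezchuhu.

dobezchuhu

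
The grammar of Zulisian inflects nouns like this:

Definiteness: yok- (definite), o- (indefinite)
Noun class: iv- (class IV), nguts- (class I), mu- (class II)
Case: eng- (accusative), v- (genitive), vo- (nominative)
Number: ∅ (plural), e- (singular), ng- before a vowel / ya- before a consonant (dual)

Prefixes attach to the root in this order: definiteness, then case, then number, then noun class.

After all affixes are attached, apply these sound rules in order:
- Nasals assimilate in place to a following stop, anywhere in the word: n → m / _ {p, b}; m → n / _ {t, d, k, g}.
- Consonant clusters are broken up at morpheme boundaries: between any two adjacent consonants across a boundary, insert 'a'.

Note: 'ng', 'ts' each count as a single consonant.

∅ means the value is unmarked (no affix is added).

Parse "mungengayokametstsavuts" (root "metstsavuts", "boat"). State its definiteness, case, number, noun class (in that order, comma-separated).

Segment: mu-ng-eng-yok-metstsavuts.
definiteness: yok- → definite.
case: eng- → accusative.
number: ng/ya- → dual.
noun class: mu- → class II.

definite, accusative, dual, class II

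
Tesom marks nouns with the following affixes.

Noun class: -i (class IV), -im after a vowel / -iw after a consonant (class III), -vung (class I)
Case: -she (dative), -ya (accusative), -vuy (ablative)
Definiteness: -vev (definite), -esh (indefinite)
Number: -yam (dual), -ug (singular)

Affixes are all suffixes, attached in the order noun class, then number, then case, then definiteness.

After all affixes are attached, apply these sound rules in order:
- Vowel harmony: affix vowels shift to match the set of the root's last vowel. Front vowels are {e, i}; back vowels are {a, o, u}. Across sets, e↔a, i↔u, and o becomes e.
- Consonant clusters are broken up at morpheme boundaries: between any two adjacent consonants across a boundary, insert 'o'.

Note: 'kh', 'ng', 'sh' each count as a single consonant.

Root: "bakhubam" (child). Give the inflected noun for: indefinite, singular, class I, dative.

bakhubamovungugoshaash

Attach noun class class I -vung → bakhubamvung.
Attach number singular -ug → bakhubamvungug.
Attach case dative -she → bakhubamvungugshe.
Attach definiteness indefinite -esh → bakhubamvungugsheesh.
Apply vowel harmony: bakhubamvungugsheesh → bakhubamvungugshaash.
Apply epenthesis: bakhubamvungugshaash → bakhubamovungugoshaash.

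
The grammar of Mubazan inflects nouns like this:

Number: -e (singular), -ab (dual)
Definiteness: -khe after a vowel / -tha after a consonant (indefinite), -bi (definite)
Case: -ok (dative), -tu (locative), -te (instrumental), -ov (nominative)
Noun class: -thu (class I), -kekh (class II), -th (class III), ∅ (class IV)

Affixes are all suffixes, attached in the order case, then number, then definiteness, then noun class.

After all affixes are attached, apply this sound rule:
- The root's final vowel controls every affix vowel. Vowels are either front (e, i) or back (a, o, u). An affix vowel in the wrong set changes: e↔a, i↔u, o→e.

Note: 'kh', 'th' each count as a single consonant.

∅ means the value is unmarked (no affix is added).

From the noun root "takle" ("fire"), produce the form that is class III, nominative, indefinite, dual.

Attach case nominative -ov → takleov.
Attach number dual -ab → takleovab.
Attach definiteness indefinite -tha (after consonant 'b') → takleovabtha.
Attach noun class class III -th → takleovabthath.
Apply vowel harmony: takleovabthath → takleevebtheth.

takleevebtheth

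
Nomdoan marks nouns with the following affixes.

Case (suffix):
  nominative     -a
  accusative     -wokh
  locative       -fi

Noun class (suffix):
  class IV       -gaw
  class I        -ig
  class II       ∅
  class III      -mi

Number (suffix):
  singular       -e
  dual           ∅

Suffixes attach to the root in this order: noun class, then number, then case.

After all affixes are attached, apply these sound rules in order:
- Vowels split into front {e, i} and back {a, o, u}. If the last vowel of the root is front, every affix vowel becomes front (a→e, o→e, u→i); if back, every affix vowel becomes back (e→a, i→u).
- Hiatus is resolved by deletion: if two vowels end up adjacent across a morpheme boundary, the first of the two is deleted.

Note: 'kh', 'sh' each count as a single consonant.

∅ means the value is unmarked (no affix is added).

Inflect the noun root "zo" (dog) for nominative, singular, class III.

Attach noun class class III -mi → zomi.
Attach number singular -e → zomie.
Attach case nominative -a → zomiea.
Apply vowel harmony: zomiea → zomuaa.
Apply vowel deletion: zomuaa → zoma.

zoma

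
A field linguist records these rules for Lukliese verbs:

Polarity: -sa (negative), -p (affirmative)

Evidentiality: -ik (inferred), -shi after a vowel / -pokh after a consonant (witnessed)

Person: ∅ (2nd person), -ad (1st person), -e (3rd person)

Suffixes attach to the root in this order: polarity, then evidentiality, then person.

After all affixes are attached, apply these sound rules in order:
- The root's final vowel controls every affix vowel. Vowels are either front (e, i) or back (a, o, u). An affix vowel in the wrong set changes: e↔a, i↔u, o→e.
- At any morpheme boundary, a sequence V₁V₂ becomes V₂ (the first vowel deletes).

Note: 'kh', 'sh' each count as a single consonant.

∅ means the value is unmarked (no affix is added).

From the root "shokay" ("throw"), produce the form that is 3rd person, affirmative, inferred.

Attach polarity affirmative -p → shokayp.
Attach evidentiality inferred -ik → shokaypik.
Attach person 3rd person -e → shokaypike.
Apply vowel harmony: shokaypike → shokaypuka.
Vowel deletion: no change.

shokaypuka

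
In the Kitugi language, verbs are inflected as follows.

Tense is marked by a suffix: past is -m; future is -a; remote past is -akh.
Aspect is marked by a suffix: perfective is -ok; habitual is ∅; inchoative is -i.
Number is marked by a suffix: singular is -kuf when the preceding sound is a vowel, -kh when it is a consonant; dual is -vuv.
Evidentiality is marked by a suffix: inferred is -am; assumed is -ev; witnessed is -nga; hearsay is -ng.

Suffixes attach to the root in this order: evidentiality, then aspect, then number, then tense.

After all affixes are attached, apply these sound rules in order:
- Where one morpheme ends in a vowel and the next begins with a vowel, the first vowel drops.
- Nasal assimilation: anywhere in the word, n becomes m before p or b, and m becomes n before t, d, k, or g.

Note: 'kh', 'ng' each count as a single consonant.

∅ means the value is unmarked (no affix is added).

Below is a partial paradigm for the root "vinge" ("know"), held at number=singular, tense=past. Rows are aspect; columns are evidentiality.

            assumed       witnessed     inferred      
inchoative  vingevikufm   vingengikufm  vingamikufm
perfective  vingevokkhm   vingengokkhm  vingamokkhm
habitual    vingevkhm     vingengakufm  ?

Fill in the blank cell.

vingamkhm

Attach evidentiality inferred -am → vingeam.
aspect = habitual: zero marking, form stays vingeam.
Attach number singular -kh (after consonant 'm') → vingeamkh.
Attach tense past -m → vingeamkhm.
Apply vowel deletion: vingeamkhm → vingamkhm.
Nasal assimilation: no change.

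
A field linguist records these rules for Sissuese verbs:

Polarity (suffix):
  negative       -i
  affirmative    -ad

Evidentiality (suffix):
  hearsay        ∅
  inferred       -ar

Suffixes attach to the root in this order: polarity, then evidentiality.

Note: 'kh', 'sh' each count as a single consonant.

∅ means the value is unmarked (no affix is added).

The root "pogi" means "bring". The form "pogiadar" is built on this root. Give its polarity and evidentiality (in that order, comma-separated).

affirmative, inferred

Segment: pogi-ad-ar.
polarity: -ad → affirmative.
evidentiality: -ar → inferred.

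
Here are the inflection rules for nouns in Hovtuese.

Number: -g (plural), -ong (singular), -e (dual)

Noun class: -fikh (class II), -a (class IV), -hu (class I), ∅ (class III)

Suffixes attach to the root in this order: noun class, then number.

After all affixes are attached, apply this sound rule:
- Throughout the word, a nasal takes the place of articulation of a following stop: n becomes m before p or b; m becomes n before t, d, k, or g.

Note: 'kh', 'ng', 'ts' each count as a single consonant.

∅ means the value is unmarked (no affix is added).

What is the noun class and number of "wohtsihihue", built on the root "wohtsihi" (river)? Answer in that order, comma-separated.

Segment: wohtsihi-hu-e.
noun class: -hu → class I.
number: -e → dual.

class I, dual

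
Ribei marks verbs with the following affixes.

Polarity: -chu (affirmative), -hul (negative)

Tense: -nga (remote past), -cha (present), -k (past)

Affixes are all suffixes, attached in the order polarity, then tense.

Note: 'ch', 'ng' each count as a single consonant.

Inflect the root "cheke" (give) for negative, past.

chekehulk

Attach polarity negative -hul → chekehul.
Attach tense past -k → chekehulk.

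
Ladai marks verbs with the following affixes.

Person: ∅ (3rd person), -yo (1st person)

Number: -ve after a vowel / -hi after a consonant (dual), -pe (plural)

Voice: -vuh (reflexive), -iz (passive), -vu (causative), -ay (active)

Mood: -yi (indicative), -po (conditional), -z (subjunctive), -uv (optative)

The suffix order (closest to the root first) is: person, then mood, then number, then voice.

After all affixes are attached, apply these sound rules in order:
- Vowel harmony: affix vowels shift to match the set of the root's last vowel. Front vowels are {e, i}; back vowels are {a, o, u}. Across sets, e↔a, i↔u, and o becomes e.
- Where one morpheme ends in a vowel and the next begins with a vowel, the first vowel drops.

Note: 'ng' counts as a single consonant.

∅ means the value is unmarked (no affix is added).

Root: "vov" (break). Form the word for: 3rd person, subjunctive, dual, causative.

vovzhuvu

person = 3rd person: zero marking, form stays vov.
Attach mood subjunctive -z → vovz.
Attach number dual -hi (after consonant 'z') → vovzhi.
Attach voice causative -vu → vovzhivu.
Apply vowel harmony: vovzhivu → vovzhuvu.
Vowel deletion: no change.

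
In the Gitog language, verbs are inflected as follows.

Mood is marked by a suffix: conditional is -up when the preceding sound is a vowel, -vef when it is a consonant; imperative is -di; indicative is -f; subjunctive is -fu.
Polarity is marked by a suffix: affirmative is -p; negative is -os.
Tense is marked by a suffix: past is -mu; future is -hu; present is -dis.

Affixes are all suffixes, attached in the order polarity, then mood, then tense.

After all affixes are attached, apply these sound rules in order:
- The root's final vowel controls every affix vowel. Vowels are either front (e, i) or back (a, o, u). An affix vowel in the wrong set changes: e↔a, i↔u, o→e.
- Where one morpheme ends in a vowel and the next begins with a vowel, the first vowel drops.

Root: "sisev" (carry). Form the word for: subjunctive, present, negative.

Attach polarity negative -os → sisevos.
Attach mood subjunctive -fu → sisevosfu.
Attach tense present -dis → sisevosfudis.
Apply vowel harmony: sisevosfudis → sisevesfidis.
Vowel deletion: no change.

sisevesfidis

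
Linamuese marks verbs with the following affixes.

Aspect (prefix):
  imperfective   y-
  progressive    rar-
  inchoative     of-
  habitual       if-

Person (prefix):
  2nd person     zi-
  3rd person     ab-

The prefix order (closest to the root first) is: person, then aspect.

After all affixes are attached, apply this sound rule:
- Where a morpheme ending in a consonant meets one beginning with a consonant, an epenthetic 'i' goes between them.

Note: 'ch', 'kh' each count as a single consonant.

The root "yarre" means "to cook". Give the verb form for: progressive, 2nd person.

rariziyarre

Attach person 2nd person zi- → ziyarre.
Attach aspect progressive rar- → rarziyarre.
Apply epenthesis: rarziyarre → rariziyarre.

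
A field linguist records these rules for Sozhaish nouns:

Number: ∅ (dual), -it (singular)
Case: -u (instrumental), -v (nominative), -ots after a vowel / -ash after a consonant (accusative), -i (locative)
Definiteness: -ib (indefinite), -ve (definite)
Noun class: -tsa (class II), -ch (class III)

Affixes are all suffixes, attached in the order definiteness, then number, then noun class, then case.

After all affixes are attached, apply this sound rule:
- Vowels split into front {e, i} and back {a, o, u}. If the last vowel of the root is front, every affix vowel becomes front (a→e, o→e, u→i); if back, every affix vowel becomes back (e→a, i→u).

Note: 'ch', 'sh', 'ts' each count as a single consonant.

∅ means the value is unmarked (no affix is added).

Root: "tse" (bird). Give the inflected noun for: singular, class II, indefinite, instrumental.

Attach definiteness indefinite -ib → tseib.
Attach number singular -it → tseibit.
Attach noun class class II -tsa → tseibittsa.
Attach case instrumental -u → tseibittsau.
Apply vowel harmony: tseibittsau → tseibittsei.

tseibittsei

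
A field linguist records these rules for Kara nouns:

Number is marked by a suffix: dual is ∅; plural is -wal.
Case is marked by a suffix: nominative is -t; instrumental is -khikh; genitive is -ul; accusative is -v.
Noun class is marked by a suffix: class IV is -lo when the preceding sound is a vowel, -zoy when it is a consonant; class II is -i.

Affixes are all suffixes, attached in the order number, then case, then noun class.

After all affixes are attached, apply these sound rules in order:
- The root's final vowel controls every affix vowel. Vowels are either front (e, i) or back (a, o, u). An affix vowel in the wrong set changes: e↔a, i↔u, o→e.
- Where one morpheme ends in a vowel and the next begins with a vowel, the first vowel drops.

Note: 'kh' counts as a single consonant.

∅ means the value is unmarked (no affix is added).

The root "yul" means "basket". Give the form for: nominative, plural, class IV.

yulwaltzoy

Attach number plural -wal → yulwal.
Attach case nominative -t → yulwalt.
Attach noun class class IV -zoy (after consonant 't') → yulwaltzoy.
Vowel harmony: no change.
Vowel deletion: no change.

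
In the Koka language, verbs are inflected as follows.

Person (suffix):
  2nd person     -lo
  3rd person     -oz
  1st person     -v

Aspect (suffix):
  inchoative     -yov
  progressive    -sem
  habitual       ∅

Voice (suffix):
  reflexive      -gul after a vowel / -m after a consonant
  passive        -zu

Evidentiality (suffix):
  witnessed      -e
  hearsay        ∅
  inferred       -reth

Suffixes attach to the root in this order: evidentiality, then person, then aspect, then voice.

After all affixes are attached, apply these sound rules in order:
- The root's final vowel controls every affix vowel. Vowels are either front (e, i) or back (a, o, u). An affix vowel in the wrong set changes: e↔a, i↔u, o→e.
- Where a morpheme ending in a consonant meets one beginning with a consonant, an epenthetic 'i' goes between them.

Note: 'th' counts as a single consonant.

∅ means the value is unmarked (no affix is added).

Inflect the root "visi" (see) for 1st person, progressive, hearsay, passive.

visivisemizi

evidentiality = hearsay: zero marking, form stays visi.
Attach person 1st person -v → visiv.
Attach aspect progressive -sem → visivsem.
Attach voice passive -zu → visivsemzu.
Apply vowel harmony: visivsemzu → visivsemzi.
Apply epenthesis: visivsemzi → visivisemizi.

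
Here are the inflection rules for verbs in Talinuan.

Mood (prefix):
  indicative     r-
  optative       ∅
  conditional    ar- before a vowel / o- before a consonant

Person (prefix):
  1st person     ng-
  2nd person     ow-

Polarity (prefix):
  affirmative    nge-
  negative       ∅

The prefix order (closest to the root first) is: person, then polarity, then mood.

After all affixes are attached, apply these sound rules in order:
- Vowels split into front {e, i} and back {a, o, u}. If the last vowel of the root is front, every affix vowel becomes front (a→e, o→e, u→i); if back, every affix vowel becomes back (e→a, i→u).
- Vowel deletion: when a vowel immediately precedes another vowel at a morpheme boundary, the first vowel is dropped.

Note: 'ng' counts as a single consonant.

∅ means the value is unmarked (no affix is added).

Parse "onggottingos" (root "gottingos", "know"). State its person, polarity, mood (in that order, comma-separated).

Segment: o-ng-gottingos.
person: ng- → 1st person.
polarity: ∅ → negative.
mood: ar/o- → conditional.

1st person, negative, conditional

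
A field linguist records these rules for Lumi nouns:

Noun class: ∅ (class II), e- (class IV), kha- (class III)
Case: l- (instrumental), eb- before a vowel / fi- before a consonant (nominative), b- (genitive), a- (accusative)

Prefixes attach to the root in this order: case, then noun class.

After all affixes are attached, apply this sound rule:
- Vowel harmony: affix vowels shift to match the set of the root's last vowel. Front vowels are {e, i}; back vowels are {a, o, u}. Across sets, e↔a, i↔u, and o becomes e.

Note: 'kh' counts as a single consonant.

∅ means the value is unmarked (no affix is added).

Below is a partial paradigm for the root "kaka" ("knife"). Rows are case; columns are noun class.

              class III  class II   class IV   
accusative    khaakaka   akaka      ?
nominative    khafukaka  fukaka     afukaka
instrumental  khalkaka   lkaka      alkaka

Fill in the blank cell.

aakaka

Attach case accusative a- → akaka.
Attach noun class class IV e- → eakaka.
Apply vowel harmony: eakaka → aakaka.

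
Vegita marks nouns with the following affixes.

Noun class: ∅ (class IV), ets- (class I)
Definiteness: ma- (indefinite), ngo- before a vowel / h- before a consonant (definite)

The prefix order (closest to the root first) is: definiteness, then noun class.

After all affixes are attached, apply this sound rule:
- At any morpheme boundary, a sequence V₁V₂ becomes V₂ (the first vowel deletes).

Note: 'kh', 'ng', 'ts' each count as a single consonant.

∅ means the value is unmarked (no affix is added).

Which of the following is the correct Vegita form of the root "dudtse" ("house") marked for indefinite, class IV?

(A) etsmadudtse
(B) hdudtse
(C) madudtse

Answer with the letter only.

Attach definiteness indefinite ma- → madudtse.
noun class = class IV: zero marking, form stays madudtse.
Vowel deletion: no change.
So the correct form is madudtse, option (C).
(A) etsmadudtse is wrong: it uses class I instead of class IV for noun class.
(B) hdudtse is wrong: it uses definite instead of indefinite for definiteness.

C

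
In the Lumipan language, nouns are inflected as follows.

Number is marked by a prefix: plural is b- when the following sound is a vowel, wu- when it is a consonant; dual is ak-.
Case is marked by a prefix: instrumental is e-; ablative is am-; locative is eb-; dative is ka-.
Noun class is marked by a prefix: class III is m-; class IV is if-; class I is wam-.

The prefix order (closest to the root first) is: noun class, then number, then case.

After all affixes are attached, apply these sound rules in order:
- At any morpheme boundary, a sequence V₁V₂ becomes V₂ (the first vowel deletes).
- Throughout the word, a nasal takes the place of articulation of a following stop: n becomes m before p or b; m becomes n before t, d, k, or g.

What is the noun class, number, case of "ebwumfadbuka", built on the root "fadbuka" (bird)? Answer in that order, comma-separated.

class III, plural, locative

Segment: eb-wu-m-fadbuka.
noun class: m- → class III.
number: b/wu- → plural.
case: eb- → locative.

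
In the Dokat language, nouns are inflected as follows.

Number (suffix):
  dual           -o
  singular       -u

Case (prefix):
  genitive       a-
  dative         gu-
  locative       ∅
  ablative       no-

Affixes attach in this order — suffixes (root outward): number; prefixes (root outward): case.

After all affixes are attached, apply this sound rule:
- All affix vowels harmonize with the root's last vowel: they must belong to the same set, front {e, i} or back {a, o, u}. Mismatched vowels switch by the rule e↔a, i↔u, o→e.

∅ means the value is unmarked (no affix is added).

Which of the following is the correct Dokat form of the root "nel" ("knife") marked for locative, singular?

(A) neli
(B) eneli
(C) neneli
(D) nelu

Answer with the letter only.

Attach number singular -u → nelu.
case = locative: zero marking, form stays nelu.
Apply vowel harmony: nelu → neli.
So the correct form is neli, option (A).
(C) neneli is wrong: it uses ablative instead of locative for case.
(D) nelu is wrong: it fails to apply the sound rule(s).
(B) eneli is wrong: it uses genitive instead of locative for case.

A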